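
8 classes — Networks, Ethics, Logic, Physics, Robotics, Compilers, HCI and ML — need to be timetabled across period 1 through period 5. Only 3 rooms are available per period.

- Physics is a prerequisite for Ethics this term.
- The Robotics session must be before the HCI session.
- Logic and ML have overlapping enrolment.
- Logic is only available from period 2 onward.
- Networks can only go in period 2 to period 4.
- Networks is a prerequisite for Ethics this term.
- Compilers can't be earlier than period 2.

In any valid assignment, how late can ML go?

ML at period 5 is achievable: Robotics -> period 1, Physics -> period 1, ML -> period 5, Ethics -> period 3, Compilers -> period 2, Networks -> period 2, HCI -> period 3, Logic -> period 2.

period 5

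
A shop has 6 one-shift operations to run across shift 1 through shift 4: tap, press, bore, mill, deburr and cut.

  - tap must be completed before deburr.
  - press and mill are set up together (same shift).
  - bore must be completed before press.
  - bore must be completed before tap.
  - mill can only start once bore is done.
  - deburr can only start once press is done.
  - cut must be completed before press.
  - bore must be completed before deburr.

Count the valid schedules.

9

Splitting on tap: it can be shift 2 (4), shift 3 (5). Listing each branch's schedules as (press, bore, mill, deburr, cut) by shift number:
tap=shift 2: (2,1,2,3,1) (2,1,2,4,1) (3,1,3,4,1) (3,1,3,4,2) — 4.
tap=shift 3: (2,1,2,4,1) (3,1,3,4,1) (3,1,3,4,2) (3,2,3,4,1) (3,2,3,4,2) — 5.
Summing: 4 + 5 = 9.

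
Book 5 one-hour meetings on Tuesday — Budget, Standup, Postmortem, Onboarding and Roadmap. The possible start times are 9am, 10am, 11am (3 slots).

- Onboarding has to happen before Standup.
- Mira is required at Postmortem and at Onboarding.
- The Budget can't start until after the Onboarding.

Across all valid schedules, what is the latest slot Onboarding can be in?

10am

Downstream work caps Onboarding at 10am.
Onboarding at 10am is achievable: Standup in 11am; Budget in 11am; Onboarding in 10am; Roadmap in 9am; Postmortem in 9am.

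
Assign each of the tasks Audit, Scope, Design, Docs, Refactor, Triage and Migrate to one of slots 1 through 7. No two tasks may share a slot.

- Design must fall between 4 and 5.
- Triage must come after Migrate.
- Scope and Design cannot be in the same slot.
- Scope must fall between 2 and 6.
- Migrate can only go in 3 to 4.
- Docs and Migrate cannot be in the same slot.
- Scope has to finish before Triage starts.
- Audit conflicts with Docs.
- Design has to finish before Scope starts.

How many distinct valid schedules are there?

30

Splitting on Scope: it can be 5 (12), 6 (18). Listing each branch's schedules as (Audit, Design, Docs, Refactor, Triage, Migrate):
Scope=5: (1,4,2,6,7,3) (1,4,2,7,6,3) (1,4,6,2,7,3) (1,4,7,2,6,3) (2,4,1,6,7,3) (2,4,1,7,6,3) (2,4,6,1,7,3) (2,4,7,1,6,3) (6,4,1,2,7,3) (6,4,2,1,7,3) (7,4,1,2,6,3) (7,4,2,1,6,3) — 12.
Scope=6: (1,4,2,5,7,3) (1,4,5,2,7,3) (1,5,2,3,7,4) (1,5,2,4,7,3) (1,5,3,2,7,4) (1,5,4,2,7,3) (2,4,1,5,7,3) (2,4,5,1,7,3) (2,5,1,3,7,4) (2,5,1,4,7,3) (2,5,3,1,7,4) (2,5,4,1,7,3) (3,5,1,2,7,4) (3,5,2,1,7,4) (4,5,1,2,7,3) (4,5,2,1,7,3) (5,4,1,2,7,3) (5,4,2,1,7,3) — 18.
Summing: 12 + 18 = 30.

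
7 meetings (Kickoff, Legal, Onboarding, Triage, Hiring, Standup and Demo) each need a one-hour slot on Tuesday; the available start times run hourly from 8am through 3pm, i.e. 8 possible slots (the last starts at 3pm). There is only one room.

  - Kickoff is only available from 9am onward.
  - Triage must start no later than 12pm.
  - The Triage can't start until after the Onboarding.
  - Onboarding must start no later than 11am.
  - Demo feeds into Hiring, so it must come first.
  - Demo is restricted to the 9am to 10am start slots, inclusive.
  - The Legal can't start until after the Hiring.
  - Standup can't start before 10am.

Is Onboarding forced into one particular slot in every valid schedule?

No

Onboarding can be 8am (e.g. Hiring=1pm, Standup=11am, Triage=10am, Onboarding=8am, Demo=9am, Legal=2pm, Kickoff=12pm) or 9am (e.g. Onboarding=9am, Triage=11am, Hiring=2pm, Demo=10am, Kickoff=1pm, Legal=3pm, Standup=12pm).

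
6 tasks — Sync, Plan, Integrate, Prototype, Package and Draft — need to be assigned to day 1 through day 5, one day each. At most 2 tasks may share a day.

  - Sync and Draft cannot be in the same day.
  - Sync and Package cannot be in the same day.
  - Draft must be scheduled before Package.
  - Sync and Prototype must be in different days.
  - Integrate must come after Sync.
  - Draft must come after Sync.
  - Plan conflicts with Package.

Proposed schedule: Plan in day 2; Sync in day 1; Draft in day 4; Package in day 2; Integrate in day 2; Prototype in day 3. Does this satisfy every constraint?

Plan conflicts with Package — violated.
At most 2 tasks may share a day — violated.
Sync and Package cannot be in the same day — holds.
Sync and Draft cannot be in the same day — holds.
Draft must be scheduled before Package — violated.
Sync and Prototype must be in different days — holds.
Integrate must come after Sync — holds.
Draft must come after Sync — holds.

Invalid. Plan conflicts with Package.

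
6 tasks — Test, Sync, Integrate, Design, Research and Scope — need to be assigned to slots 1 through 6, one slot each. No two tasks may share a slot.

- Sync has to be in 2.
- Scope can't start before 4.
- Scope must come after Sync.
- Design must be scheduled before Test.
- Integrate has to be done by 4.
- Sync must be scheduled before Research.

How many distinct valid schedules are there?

19

Splitting on Test: it can be 3 (2), 4 (4), 5 (6), 6 (7). Listing each branch's schedules as (Sync, Integrate, Design, Research, Scope):
Test=3: (2,4,1,5,6) (2,4,1,6,5) — 2.
Test=4: (2,1,3,5,6) (2,1,3,6,5) (2,3,1,5,6) (2,3,1,6,5) — 4.
Test=5: (2,1,3,4,6) (2,1,3,6,4) (2,1,4,3,6) (2,3,1,4,6) (2,3,1,6,4) (2,4,1,3,6) — 6.
Test=6: (2,1,3,4,5) (2,1,3,5,4) (2,1,4,3,5) (2,1,5,3,4) (2,3,1,4,5) (2,3,1,5,4) (2,4,1,3,5) — 7.
Summing: 2 + 4 + 6 + 7 = 19.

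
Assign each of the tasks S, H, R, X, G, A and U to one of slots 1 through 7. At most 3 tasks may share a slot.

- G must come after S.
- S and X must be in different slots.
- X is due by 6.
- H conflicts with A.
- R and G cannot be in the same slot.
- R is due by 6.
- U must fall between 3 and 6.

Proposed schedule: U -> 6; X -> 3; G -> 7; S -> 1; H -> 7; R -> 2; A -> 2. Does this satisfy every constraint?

S and X must be in different slots — holds.
X is due by 6 — holds.
R and G cannot be in the same slot — holds.
U must fall between 3 and 6 — holds.
G must come after S — holds.
R is due by 6 — holds.
At most 3 tasks may share a slot — holds.
H conflicts with A — holds.

Valid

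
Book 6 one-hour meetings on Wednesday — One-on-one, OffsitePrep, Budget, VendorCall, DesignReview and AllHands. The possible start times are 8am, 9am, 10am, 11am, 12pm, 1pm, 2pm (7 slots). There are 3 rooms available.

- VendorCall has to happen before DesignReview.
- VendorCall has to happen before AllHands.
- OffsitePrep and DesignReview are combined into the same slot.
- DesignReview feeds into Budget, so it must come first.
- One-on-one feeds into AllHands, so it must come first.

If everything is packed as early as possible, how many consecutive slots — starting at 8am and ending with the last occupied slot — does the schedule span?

3 slots

The precedence chain requires at least 3 distinct slots.
With at most 3 per slot and 6 meetings, at least 2 slots are needed.
3 works (last occupied slot: 10am): for example AllHands=9am; VendorCall=8am; OffsitePrep=9am; Budget=10am; One-on-one=8am; DesignReview=9am.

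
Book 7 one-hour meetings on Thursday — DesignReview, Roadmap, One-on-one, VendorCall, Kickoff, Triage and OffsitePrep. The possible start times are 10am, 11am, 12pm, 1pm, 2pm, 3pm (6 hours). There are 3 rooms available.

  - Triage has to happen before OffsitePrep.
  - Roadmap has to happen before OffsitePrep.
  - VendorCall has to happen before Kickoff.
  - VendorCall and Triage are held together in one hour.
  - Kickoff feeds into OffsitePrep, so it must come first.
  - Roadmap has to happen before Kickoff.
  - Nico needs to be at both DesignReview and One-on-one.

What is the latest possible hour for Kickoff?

Precedence pushes Kickoff to at least 11am; downstream work caps Kickoff at 2pm.
Kickoff at 2pm is achievable: DesignReview=11am, One-on-one=12pm, Triage=10am, Kickoff=2pm, Roadmap=10am, VendorCall=10am, OffsitePrep=3pm.

2pm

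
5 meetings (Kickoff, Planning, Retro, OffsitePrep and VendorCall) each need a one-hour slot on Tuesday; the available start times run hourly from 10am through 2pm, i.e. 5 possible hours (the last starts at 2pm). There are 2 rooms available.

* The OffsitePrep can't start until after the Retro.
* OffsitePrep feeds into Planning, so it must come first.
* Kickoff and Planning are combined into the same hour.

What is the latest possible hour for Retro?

Downstream work caps Retro at 12pm.
Retro at 12pm is achievable: Kickoff in 2pm, VendorCall in 10am, OffsitePrep in 1pm, Planning in 2pm, Retro in 12pm.

12pm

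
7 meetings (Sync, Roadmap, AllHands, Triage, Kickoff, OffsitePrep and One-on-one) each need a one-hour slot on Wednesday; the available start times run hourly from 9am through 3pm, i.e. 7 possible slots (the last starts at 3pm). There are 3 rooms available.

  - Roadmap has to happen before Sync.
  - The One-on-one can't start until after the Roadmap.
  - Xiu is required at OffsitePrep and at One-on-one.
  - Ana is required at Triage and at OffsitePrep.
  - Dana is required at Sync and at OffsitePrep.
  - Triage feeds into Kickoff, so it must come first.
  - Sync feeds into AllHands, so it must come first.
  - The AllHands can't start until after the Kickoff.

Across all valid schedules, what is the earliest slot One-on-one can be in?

Precedence pushes One-on-one to at least 10am.
One-on-one at 10am is achievable: OffsitePrep -> 11am, One-on-one -> 10am, Roadmap -> 9am, AllHands -> 11am, Kickoff -> 10am, Sync -> 10am, Triage -> 9am.

10am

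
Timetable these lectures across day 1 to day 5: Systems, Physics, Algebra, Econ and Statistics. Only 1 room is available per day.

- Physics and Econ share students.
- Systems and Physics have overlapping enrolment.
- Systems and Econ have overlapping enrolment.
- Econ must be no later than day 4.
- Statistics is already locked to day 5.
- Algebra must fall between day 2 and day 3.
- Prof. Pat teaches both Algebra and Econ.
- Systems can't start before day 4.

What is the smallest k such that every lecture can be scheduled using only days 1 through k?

5

With at most 1 per day and 5 lectures, at least 5 days are needed.
Statistics can't be placed before day 5, so the schedule must run through at least day 5.
5 works (last occupied day: day 5): for example Algebra in day 2; Systems in day 4; Physics in day 3; Statistics in day 5; Econ in day 1.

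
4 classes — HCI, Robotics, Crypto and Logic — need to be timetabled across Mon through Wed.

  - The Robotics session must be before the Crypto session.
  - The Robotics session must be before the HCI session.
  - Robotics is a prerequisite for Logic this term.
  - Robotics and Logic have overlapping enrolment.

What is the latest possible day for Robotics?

Downstream work caps Robotics at Tue.
Robotics at Tue is achievable: HCI=Wed, Logic=Wed, Robotics=Tue, Crypto=Wed.

Tue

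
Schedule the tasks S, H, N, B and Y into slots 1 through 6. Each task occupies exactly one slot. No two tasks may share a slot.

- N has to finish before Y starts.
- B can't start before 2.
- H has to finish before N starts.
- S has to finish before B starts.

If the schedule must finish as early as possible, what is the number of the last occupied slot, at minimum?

5

The precedence chain requires at least 3 distinct slots.
With at most 1 per slot and 5 tasks, at least 5 slots are needed.
5 works (last occupied slot: 5): for example S -> 1, Y -> 5, H -> 3, B -> 2, N -> 4.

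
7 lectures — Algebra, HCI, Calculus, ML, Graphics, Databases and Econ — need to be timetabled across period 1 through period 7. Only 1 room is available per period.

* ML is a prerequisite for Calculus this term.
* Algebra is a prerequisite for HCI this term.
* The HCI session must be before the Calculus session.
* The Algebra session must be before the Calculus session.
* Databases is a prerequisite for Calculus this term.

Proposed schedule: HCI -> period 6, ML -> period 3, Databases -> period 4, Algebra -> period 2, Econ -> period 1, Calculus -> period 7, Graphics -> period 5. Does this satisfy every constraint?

Yes

Only 1 room is available per period — holds.
Databases is a prerequisite for Calculus this term — holds.
Algebra is a prerequisite for HCI this term — holds.
The HCI session must be before the Calculus session — holds.
ML is a prerequisite for Calculus this term — holds.
The Algebra session must be before the Calculus session — holds.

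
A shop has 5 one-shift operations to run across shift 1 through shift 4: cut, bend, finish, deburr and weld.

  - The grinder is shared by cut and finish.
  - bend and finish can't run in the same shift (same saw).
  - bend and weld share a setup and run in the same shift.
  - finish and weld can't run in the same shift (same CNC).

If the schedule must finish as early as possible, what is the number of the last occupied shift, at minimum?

shift 2

Could 1 shift be enough, i.e. nothing placed later than shift 1? No: weld can't share with finish (shift 1) → nothing is left.
So 1 shift is not enough.
2 works (last occupied shift: shift 2): for example deburr=shift 1; bend=shift 1; cut=shift 1; finish=shift 2; weld=shift 1.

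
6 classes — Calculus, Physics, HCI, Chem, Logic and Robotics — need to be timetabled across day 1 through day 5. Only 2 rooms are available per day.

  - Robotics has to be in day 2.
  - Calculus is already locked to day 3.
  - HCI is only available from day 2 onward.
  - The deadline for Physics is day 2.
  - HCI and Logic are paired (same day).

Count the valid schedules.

Splitting on Physics: it can be day 1 (8), day 2 (6). Listing each branch's schedules as (Calculus, HCI, Chem, Logic, Robotics) by day number:
Physics=day 1: (3,4,1,4,2) (3,4,2,4,2) (3,4,3,4,2) (3,4,5,4,2) (3,5,1,5,2) (3,5,2,5,2) (3,5,3,5,2) (3,5,4,5,2) — 8.
Physics=day 2: (3,4,1,4,2) (3,4,3,4,2) (3,4,5,4,2) (3,5,1,5,2) (3,5,3,5,2) (3,5,4,5,2) — 6.
Summing: 8 + 6 = 14.

14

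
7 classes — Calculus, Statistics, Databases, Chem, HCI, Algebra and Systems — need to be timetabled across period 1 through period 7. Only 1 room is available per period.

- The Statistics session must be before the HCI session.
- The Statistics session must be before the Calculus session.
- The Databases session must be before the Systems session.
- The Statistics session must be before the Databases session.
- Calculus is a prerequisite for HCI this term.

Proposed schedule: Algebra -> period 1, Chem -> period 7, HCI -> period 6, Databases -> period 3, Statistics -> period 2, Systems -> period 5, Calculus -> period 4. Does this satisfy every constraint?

Yes, all constraints hold

The Statistics session must be before the HCI session — holds.
The Statistics session must be before the Databases session — holds.
Calculus is a prerequisite for HCI this term — holds.
Only 1 room is available per period — holds.
The Statistics session must be before the Calculus session — holds.
The Databases session must be before the Systems session — holds.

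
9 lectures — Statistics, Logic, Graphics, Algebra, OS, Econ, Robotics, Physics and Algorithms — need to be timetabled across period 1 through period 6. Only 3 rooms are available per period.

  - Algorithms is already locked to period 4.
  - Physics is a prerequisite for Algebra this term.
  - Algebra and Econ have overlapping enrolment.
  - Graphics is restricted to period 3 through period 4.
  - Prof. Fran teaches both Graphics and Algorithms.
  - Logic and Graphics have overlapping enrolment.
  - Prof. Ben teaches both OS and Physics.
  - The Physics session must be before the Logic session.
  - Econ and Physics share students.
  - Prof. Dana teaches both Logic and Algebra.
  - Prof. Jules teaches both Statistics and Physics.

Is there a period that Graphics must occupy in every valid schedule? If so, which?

period 3

Graphics's window is period 3–period 4.
Algorithms is fixed at period 4, and Graphics can't share a period with Algorithms.
So Graphics must be period 3.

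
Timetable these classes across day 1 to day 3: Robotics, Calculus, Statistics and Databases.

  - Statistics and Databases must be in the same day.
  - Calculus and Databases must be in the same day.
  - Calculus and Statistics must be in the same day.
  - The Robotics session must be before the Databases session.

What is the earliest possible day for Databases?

day 2

Precedence pushes Databases to at least day 2.
Databases at day 2 is achievable: Statistics -> day 2, Calculus -> day 2, Databases -> day 2, Robotics -> day 1.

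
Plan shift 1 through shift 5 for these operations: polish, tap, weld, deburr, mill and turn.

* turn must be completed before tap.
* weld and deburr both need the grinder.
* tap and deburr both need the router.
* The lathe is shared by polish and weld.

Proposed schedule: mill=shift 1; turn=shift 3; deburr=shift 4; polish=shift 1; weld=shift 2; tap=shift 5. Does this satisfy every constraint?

Valid

weld and deburr both need the grinder — holds.
The lathe is shared by polish and weld — holds.
turn must be completed before tap — holds.
tap and deburr both need the router — holds.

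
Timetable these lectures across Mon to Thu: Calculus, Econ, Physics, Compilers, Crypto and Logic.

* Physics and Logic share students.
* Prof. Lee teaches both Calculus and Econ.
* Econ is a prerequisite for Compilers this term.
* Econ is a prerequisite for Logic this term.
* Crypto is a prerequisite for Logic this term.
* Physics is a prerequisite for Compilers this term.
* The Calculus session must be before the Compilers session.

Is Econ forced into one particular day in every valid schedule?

Econ can be Mon (e.g. Crypto -> Mon; Calculus -> Tue; Compilers -> Wed; Econ -> Mon; Physics -> Mon; Logic -> Tue) or Tue (e.g. Physics -> Mon; Crypto -> Mon; Calculus -> Mon; Econ -> Tue; Logic -> Wed; Compilers -> Wed).

No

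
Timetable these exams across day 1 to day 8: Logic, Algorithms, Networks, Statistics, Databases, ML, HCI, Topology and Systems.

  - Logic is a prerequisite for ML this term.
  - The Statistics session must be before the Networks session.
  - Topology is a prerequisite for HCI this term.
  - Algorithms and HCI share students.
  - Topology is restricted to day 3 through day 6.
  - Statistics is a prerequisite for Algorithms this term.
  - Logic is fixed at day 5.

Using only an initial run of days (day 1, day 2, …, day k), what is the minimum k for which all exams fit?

6

The precedence chain requires at least 2 distinct days.
Propagating the time windows through the other constraints, ML can't land before day 6, so the schedule must run through at least day 6.
6 works (last occupied day: day 6): for example Algorithms -> day 2; Networks -> day 2; ML -> day 6; Logic -> day 5; Systems -> day 1; HCI -> day 4; Databases -> day 1; Topology -> day 3; Statistics -> day 1.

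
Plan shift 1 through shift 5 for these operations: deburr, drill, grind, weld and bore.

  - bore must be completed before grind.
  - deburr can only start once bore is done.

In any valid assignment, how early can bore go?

shift 1

Downstream work caps bore at shift 4.
bore at shift 1 is achievable: deburr=shift 2, bore=shift 1, weld=shift 1, grind=shift 2, drill=shift 1.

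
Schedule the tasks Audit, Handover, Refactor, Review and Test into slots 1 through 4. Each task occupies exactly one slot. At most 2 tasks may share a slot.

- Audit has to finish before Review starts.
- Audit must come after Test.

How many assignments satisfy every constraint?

52

Splitting on Audit: it can be 2 (26), 3 (26). Listing each branch's schedules as (Handover, Refactor, Review, Test):
Audit=2: (1,2,3,1) (1,2,4,1) (1,3,3,1) (1,3,4,1) (1,4,3,1) (1,4,4,1) (2,1,3,1) (2,1,4,1) (2,3,3,1) (2,3,4,1) (2,4,3,1) (2,4,4,1) (3,1,3,1) (3,1,4,1) (3,2,3,1) (3,2,4,1) (3,3,4,1) (3,4,3,1) (3,4,4,1) (4,1,3,1) (4,1,4,1) (4,2,3,1) (4,2,4,1) (4,3,3,1) (4,3,4,1) (4,4,3,1) — 26.
Audit=3: (1,1,4,2) (1,2,4,1) (1,2,4,2) (1,3,4,1) (1,3,4,2) (1,4,4,1) (1,4,4,2) (2,1,4,1) (2,1,4,2) (2,2,4,1) (2,3,4,1) (2,3,4,2) (2,4,4,1) (2,4,4,2) (3,1,4,1) (3,1,4,2) (3,2,4,1) (3,2,4,2) (3,4,4,1) (3,4,4,2) (4,1,4,1) (4,1,4,2) (4,2,4,1) (4,2,4,2) (4,3,4,1) (4,3,4,2) — 26.
Summing: 26 + 26 = 52.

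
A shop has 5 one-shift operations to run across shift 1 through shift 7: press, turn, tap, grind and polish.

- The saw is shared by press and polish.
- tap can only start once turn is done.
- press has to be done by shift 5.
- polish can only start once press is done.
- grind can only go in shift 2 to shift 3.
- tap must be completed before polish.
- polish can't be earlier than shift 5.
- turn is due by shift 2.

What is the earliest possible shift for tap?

Precedence pushes tap to at least shift 2; downstream work caps tap at shift 6.
tap at shift 2 is achievable: polish -> shift 5, grind -> shift 2, turn -> shift 1, press -> shift 1, tap -> shift 2.

shift 2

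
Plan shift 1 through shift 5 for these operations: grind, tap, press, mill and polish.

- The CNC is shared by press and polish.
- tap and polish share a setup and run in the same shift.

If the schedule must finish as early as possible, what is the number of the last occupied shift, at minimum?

shift 2

Could 1 shift be enough, i.e. nothing placed later than shift 1? No: polish can't share with press (shift 1) → nothing is left.
So 1 shift is not enough.
2 works (last occupied shift: shift 2): for example mill -> shift 1; grind -> shift 1; press -> shift 2; polish -> shift 1; tap -> shift 1.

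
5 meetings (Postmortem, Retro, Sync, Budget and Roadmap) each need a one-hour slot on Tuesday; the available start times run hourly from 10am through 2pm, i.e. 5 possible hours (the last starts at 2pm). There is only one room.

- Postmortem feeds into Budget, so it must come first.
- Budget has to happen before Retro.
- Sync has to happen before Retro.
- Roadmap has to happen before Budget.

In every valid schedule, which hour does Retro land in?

2pm

Precedence pushes Retro to at least 12pm.
So Retro is pinned to 2pm.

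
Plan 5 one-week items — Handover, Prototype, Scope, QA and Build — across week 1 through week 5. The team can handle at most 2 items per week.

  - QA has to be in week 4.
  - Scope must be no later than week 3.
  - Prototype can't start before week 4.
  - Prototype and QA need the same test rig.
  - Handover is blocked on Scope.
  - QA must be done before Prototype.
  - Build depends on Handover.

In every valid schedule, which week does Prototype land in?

Prototype's window is week 4–week 5.
QA is fixed at week 4, and Prototype can't share a week with QA.
So Prototype must be week 5.

week 5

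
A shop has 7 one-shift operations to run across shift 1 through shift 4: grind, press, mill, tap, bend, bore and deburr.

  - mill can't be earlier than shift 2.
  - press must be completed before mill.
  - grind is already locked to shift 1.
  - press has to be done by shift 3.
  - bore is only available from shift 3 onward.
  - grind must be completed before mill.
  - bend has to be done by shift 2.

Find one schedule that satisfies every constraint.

mill=shift 2; grind=shift 1; tap=shift 1; press=shift 1; deburr=shift 1; bend=shift 1; bore=shift 3

Checking: grind(shift 1) before mill(shift 2); press(shift 1) before mill(shift 2); bend=shift 1 in [shift 1,shift 2]; press=shift 1 in [shift 1,shift 3]; bore=shift 3 in [shift 3,shift 4]; mill=shift 2 in [shift 2,shift 4]; grind=shift 1 in [shift 1,shift 1].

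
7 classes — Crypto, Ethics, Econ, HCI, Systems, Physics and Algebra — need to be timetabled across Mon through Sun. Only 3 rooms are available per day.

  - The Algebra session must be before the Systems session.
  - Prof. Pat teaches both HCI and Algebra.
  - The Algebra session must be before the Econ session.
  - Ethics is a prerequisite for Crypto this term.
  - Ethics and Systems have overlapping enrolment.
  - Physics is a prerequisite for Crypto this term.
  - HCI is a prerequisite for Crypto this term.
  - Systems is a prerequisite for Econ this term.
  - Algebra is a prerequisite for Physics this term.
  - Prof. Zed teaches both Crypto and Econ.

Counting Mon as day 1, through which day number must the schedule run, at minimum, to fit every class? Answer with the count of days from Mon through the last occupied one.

4 days

The precedence chain requires at least 3 distinct days.
With at most 3 per day and 7 classes, at least 3 days are needed.
Could 3 days be enough, i.e. nothing placed later than Wed? No: Physics must come after Algebra (at Mon or later) → {Tue, Wed}; Algebra must come before Physics (at Wed or earlier) → {Mon, Tue}; Crypto must come after Ethics (at Mon or later) → {Tue, Wed}; Econ must come after Systems (at Mon or later) → {Tue, Wed}; Systems must come before Econ (at Wed or earlier) → {Mon, Tue}; Crypto must come after Physics (at Tue or later) → {Wed}; Physics must come before Crypto (at Wed or earlier) → {Tue}; Systems must come after Algebra (at Mon or later) → {Tue}; Algebra must come before Systems (at Tue or earlier) → {Mon}; HCI must come before Crypto (at Wed or earlier) → {Mon, Tue}; Econ can't share with Crypto (Wed) → {Tue}; HCI can't share with Algebra (Mon) → {Tue}; that puts Econ, HCI, Systems and Physics all in Tue — more than 3 per day.
So 3 days is not enough.
4 works (last occupied day: Thu): for example Econ -> Thu; Crypto -> Wed; Algebra -> Mon; HCI -> Tue; Physics -> Tue; Systems -> Tue; Ethics -> Mon.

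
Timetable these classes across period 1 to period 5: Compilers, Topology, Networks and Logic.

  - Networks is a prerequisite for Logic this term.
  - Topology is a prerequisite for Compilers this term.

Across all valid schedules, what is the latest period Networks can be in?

period 4

Downstream work caps Networks at period 4.
Networks at period 4 is achievable: Topology -> period 1; Logic -> period 5; Networks -> period 4; Compilers -> period 2.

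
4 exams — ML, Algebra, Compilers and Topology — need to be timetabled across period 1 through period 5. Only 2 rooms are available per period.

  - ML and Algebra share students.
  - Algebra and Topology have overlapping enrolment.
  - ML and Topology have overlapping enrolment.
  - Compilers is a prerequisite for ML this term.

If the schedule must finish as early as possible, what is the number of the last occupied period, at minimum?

The precedence chain requires at least 2 distinct periods.
With at most 2 per period and 4 exams, at least 2 periods are needed.
Could 2 periods be enough, i.e. nothing placed later than period 2? No: ML must come after Compilers (at period 1 or later) → {period 2}; Topology can't share with ML (period 2) → {period 1}; Algebra can't share with Topology (period 1) → {period 2}; Algebra can't share with ML (period 2) → nothing is left.
So 2 periods is not enough.
3 works (last occupied period: period 3): for example Topology in period 3, Algebra in period 1, Compilers in period 1, ML in period 2.

3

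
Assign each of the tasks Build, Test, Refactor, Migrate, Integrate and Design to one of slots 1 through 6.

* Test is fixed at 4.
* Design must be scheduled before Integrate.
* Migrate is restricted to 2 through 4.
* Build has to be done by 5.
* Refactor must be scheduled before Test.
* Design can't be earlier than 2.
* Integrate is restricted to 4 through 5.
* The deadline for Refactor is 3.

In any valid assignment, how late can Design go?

4

Design is available from 2; downstream work caps Design at 4.
Design at 4 is achievable: Build=1, Refactor=1, Migrate=2, Integrate=5, Design=4, Test=4.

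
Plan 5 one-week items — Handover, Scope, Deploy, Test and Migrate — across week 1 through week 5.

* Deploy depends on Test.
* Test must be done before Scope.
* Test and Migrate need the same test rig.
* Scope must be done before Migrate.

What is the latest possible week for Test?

week 3

Downstream work caps Test at week 3.
Test at week 3 is achievable: Migrate in week 5; Deploy in week 4; Scope in week 4; Handover in week 1; Test in week 3.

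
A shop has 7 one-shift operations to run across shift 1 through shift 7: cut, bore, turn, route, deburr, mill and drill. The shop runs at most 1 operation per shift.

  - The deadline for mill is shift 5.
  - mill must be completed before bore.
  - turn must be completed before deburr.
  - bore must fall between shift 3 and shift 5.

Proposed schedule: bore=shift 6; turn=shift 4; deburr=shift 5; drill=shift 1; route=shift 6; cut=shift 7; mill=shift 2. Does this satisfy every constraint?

No — it violates: bore must fall between shift 3 and shift 5

The deadline for mill is shift 5 — holds.
mill must be completed before bore — holds.
The shop runs at most 1 operation per shift — violated.
turn must be completed before deburr — holds.
bore must fall between shift 3 and shift 5 — violated.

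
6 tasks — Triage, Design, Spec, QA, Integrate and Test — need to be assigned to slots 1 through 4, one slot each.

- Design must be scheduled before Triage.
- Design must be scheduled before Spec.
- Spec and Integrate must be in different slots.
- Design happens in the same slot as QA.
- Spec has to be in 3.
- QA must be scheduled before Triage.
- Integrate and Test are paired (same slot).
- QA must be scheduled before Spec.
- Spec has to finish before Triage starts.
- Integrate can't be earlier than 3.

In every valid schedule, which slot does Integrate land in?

4

Integrate's window is 3–4.
Spec is fixed at 3, and Integrate can't share a slot with Spec.
So Integrate must be 4.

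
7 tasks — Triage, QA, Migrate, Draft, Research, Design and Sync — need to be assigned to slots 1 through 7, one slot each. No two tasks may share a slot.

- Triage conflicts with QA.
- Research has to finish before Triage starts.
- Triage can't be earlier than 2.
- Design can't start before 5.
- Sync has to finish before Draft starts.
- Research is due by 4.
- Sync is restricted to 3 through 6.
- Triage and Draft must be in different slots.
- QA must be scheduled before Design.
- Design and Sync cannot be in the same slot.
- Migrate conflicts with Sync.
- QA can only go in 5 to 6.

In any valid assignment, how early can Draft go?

Precedence pushes Draft to at least 4.
Draft at 4 is achievable: Triage in 2, QA in 5, Sync in 3, Design in 6, Research in 1, Draft in 4, Migrate in 7.

4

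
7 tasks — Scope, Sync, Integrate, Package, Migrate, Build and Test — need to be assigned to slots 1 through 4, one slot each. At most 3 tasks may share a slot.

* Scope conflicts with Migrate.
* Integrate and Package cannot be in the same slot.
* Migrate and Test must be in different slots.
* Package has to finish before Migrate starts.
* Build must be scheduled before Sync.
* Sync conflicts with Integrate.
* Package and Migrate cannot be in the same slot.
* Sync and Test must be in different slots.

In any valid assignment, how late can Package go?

Downstream work caps Package at 3.
Package at 3 is achievable: Integrate=1; Package=3; Build=1; Scope=1; Migrate=4; Sync=2; Test=3.

3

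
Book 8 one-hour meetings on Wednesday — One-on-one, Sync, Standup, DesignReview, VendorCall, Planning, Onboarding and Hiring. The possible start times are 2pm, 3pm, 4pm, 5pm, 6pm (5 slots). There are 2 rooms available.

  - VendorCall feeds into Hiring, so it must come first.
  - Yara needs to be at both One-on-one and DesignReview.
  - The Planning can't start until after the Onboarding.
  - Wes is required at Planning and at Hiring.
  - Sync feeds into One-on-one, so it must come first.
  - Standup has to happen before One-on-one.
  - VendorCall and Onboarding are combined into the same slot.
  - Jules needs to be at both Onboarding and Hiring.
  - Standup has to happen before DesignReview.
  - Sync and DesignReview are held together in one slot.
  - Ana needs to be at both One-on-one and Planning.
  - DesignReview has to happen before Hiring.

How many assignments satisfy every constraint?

Splitting on One-on-one: it can be 5pm (5), 6pm (11). Listing each branch's schedules as (Sync, Standup, DesignReview, VendorCall, Planning, Onboarding, Hiring):
One-on-one=5pm: (3pm,2pm,3pm,4pm,6pm,4pm,5pm) (4pm,2pm,4pm,3pm,6pm,3pm,5pm) (4pm,3pm,4pm,2pm,3pm,2pm,5pm) (4pm,3pm,4pm,2pm,3pm,2pm,6pm) (4pm,3pm,4pm,2pm,6pm,2pm,5pm) — 5.
One-on-one=6pm: (3pm,2pm,3pm,4pm,5pm,4pm,6pm) (4pm,2pm,4pm,3pm,5pm,3pm,6pm) (4pm,3pm,4pm,2pm,3pm,2pm,5pm) (4pm,3pm,4pm,2pm,3pm,2pm,6pm) (4pm,3pm,4pm,2pm,5pm,2pm,6pm) (5pm,2pm,5pm,3pm,4pm,3pm,6pm) (5pm,3pm,5pm,2pm,3pm,2pm,6pm) (5pm,3pm,5pm,2pm,4pm,2pm,6pm) (5pm,4pm,5pm,2pm,3pm,2pm,6pm) (5pm,4pm,5pm,2pm,4pm,2pm,6pm) (5pm,4pm,5pm,3pm,4pm,3pm,6pm) — 11.
Summing: 5 + 11 = 16.

16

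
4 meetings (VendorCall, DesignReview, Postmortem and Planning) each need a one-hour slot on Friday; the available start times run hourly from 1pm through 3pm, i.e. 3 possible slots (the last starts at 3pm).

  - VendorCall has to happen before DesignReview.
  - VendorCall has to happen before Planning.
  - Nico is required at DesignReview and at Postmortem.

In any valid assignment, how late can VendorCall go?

Downstream work caps VendorCall at 2pm.
VendorCall at 2pm is achievable: VendorCall in 2pm; Postmortem in 1pm; DesignReview in 3pm; Planning in 3pm.

2pm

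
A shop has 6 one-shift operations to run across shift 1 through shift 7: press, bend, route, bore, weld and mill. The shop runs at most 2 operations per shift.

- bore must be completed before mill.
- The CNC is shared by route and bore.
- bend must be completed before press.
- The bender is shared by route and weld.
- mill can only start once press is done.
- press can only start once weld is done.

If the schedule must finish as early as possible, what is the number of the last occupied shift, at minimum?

shift 3

The precedence chain requires at least 3 distinct shifts.
With at most 2 per shift and 6 operations, at least 3 shifts are needed.
3 works (last occupied shift: shift 3): for example route in shift 3; bore in shift 2; mill in shift 3; weld in shift 1; bend in shift 1; press in shift 2.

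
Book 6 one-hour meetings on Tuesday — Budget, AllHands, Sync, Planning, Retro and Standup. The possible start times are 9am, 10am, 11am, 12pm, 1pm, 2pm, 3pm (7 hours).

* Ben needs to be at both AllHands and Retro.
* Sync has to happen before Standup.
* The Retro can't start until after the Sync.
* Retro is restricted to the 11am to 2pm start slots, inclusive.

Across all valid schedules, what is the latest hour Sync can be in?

1pm

Downstream work caps Sync at 1pm.
Sync at 1pm is achievable: Budget in 9am, Planning in 9am, Retro in 2pm, Standup in 2pm, AllHands in 9am, Sync in 1pm.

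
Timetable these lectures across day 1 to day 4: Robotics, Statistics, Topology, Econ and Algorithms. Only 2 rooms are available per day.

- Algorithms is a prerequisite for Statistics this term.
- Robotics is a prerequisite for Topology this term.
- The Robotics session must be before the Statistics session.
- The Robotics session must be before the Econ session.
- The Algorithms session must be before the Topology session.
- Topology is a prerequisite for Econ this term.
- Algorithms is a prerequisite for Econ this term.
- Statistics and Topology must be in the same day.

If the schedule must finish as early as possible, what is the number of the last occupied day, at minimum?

day 3

The precedence chain requires at least 3 distinct days.
With at most 2 per day and 5 lectures, at least 3 days are needed.
3 works (last occupied day: day 3): for example Topology -> day 2; Econ -> day 3; Robotics -> day 1; Statistics -> day 2; Algorithms -> day 1.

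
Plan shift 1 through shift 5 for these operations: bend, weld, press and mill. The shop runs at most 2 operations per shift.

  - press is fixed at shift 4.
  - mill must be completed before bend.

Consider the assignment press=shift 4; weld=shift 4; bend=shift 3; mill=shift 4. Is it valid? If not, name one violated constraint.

No — it violates: The shop runs at most 2 operations per shift

press is fixed at shift 4 — holds.
The shop runs at most 2 operations per shift — violated.
mill must be completed before bend — violated.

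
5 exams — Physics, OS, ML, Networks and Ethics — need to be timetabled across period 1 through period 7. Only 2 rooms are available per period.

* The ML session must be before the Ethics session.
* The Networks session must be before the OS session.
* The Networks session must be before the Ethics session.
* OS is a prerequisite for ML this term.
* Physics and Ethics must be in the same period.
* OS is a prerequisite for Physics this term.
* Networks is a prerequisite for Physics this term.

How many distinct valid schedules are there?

35

Splitting on Physics: it can be period 4 (1), period 5 (4), period 6 (10), period 7 (20). Listing each branch's schedules as (OS, ML, Networks, Ethics) by period number:
Physics=period 4: (2,3,1,4) — 1.
Physics=period 5: (2,3,1,5) (2,4,1,5) (3,4,1,5) (3,4,2,5) — 4.
Physics=period 6: (2,3,1,6) (2,4,1,6) (2,5,1,6) (3,4,1,6) (3,4,2,6) (3,5,1,6) (3,5,2,6) (4,5,1,6) (4,5,2,6) (4,5,3,6) — 10.
Physics=period 7: (2,3,1,7) (2,4,1,7) (2,5,1,7) (2,6,1,7) (3,4,1,7) (3,4,2,7) (3,5,1,7) (3,5,2,7) (3,6,1,7) (3,6,2,7) (4,5,1,7) (4,5,2,7) (4,5,3,7) (4,6,1,7) (4,6,2,7) (4,6,3,7) (5,6,1,7) (5,6,2,7) (5,6,3,7) (5,6,4,7) — 20.
Summing: 1 + 4 + 10 + 20 = 35.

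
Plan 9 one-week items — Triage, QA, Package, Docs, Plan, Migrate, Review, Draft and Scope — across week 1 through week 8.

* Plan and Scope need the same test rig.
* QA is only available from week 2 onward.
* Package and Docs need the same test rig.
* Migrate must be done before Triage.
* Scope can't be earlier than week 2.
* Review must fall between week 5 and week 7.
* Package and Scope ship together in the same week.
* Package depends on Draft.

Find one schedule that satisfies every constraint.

Plan -> week 1, Triage -> week 2, Migrate -> week 1, Draft -> week 1, Scope -> week 2, QA -> week 2, Review -> week 5, Docs -> week 1, Package -> week 2

Checking: Migrate(week 1) before Triage(week 2); Draft(week 1) before Package(week 2); Package(week 2) != Docs(week 1); Plan(week 1) != Scope(week 2); Package = Scope = week 2; Review=week 5 in [week 5,week 7]; QA=week 2 in [week 2,week 8]; Scope=week 2 in [week 2,week 8].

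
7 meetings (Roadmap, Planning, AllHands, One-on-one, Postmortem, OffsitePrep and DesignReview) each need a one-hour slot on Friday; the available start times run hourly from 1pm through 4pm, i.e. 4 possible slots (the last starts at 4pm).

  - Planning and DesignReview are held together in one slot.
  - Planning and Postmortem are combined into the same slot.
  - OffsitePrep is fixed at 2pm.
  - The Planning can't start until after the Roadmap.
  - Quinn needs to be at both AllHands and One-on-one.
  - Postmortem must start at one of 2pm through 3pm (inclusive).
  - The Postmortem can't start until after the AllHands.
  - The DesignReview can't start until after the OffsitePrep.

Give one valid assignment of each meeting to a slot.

Postmortem in 3pm, Planning in 3pm, DesignReview in 3pm, One-on-one in 2pm, OffsitePrep in 2pm, Roadmap in 1pm, AllHands in 1pm

Checking: OffsitePrep(2pm) before DesignReview(3pm); Roadmap(1pm) before Planning(3pm); AllHands(1pm) before Postmortem(3pm); AllHands(1pm) != One-on-one(2pm); Planning = DesignReview = 3pm; Planning = Postmortem = 3pm; Postmortem=3pm in [2pm,3pm]; OffsitePrep=2pm in [2pm,2pm].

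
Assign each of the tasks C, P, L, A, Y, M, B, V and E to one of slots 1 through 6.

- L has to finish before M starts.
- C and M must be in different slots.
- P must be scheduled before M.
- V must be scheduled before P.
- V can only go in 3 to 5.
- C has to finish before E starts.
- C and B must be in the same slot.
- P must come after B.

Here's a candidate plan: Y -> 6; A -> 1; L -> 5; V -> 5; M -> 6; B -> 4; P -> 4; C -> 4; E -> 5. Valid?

C has to finish before E starts — holds.
P must be scheduled before M — holds.
L has to finish before M starts — holds.
C and M must be in different slots — holds.
V can only go in 3 to 5 — holds.
P must come after B — violated.
V must be scheduled before P — violated.
C and B must be in the same slot — holds.

No. V must be scheduled before P is not satisfied.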